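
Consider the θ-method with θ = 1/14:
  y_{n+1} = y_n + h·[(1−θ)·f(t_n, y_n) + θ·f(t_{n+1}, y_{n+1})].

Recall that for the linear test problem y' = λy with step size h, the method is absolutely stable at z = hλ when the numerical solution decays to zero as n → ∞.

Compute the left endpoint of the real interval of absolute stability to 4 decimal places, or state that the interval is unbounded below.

On y'=λy, z=hλ:
  y_{n+1} = y_n + z·[13/14·y_n + 1/14·y_{n+1}] ⇒ (1 − 1/14z)y_{n+1} = (1 + 13/14z)y_n
  R(z) = (1 + 13/14z)/(1 − 1/14z).

Solve |R(x)|<1 on ℝ⁻.
x=-1.3: |R|=0.1895
R=−1: 1+13/14x = −1+1/14x ⇒ -6/7x=2 ⇒ x=2/(-6/7)=-2.3333
Confirm numerically:
  x=-2.081: |R|=0.81170 <1
  x=-1.862: |R|=0.64342 <1
  x=-1.266: |R|=0.16101 <1
  x=-2.809: |R|=1.33958 >1
  x=-2.539: |R|=1.14922 >1
Stable set (-2.3333, 0).

left endpoint -2.3333.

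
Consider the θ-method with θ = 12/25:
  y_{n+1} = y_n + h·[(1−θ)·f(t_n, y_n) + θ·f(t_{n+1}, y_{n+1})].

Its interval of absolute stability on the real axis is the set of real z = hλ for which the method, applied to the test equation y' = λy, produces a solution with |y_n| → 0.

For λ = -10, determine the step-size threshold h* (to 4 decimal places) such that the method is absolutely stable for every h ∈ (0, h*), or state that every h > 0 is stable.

(-50.0000,0); λ=-10 ⇒ h* = (50)/10 = 5.0000.

Set f=λy, z=hλ:
  y_{n+1} = y_n + z·[13/25·y_n + 12/25·y_{n+1}] ⇒ (1 − 12/25z)y_{n+1} = (1 + 13/25z)y_n
  so R(z) = (1 + 13/25z)/(1 − 12/25z).

Need |R(x)|<1, x<0.
x=-0.99: |R|=0.3289
R=−1: 1+13/25x = −1+12/25x ⇒ -1/25x=2 ⇒ x=2/(-1/25)=-50.0000
Confirm numerically:
  x=-48.747: |R|=0.99795 <1
  x=-44.858: |R|=0.99087 <1
  x=-35.018: |R|=0.96635 <1
  x=-30.779: |R|=0.95126 <1
  x=-50.567: |R|=1.00090 >1
  x=-50.270: |R|=1.00043 >1
Stable set (-50.0000, 0).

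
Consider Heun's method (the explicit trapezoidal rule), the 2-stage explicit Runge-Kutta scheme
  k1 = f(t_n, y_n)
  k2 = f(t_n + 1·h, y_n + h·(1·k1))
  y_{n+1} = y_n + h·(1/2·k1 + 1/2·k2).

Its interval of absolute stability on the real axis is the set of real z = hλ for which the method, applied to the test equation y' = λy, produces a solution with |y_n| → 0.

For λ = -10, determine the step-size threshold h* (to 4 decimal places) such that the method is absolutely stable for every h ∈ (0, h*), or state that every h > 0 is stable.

Set f=λy, z=hλ:
  order 2, 2-stage ⇒ R(z)=1+z+z^2/2
  (e.g. R(-1.34)=0.55780, |R|=0.55780)

Solve |R(x)|<1 on ℝ⁻.
x=-1.34: |R|=0.5578
|R(-1.77)|=0.7964 |R(-1)|=0.5000 |R(-0.56)|=0.5968
Bisect:
  x_lo=-2.7696 |R|=2.0658  x_hi=-0.1552 |R|=0.8569
  mid=-1.46240 |R|=0.60691 →hi
  mid=-2.11601 |R|=1.12274 →lo
  mid=-1.78921 |R|=0.81142 →hi
  mid=-1.95261 |R|=0.95373 →hi
  mid=-2.03431 |R|=1.03490 →lo
  mid=-1.99346 |R|=0.99348 →hi
  mid=-2.01389 |R|=1.01398 →lo
  mid=-2.00367 |R|=1.00368 →lo
  ...
  [-2.00000,-1.99984] ⇒ x*=-2.0000
So |R|<1 on (-2.0000, 0).

(-2.0000,0); λ=-10 ⇒ h* = 0.2000.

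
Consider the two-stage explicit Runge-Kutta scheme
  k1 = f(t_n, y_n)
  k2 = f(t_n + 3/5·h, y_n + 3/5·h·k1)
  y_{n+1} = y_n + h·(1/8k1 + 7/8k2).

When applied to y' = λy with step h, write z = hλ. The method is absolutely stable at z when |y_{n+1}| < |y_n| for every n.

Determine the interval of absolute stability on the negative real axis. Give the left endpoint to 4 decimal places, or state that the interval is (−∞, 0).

(-1.9048, 0).

On y'=λy, z=hλ:
  k1=λy_n ⇒ h·k1=z·y_n;  k2=λ(1+3/5z)y_n ⇒ h·k2=z(1+3/5z)y_n
  y_{n+1}/y_n = 1 + 1/8z + 7/8z(1+3/5z) = 1 + z + 21/40z²
  so R(z) = 1 + z + 21/40z².

Need |R(x)|<1, x<0.
x=-0.7: |R|=0.5573
R=1: x+21/40x²=0 ⇒ x=−40/21=-1.9048; min R=1−1/(4·21/40)=0.5238>−1
Confirm numerically:
  x=-1.757: |R|=0.86370 <1
  x=-1.643: |R|=0.77421 <1
  x=-0.938: |R|=0.52392 <1
  x=-2.285: |R|=1.45614 >1
  x=-1.968: |R|=1.06534 >1
Interval (-1.9048, 0).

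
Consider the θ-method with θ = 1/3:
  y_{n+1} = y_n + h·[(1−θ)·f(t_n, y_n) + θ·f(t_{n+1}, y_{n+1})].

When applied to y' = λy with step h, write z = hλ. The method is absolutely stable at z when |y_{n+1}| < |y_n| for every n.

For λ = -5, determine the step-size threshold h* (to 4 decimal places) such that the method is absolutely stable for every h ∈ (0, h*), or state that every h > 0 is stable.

(-6.0000,0); λ=-5 ⇒ h* = (6)/5 = 1.2000.

Set f=λy, z=hλ:
  y_{n+1} = y_n + z·[2/3·y_n + 1/3·y_{n+1}] ⇒ (1 − 1/3z)y_{n+1} = (1 + 2/3z)y_n
  ⇒ R(z) = (1 + 2/3z)/(1 − 1/3z).

Need |R(x)|<1, x<0.
x=-0.72: |R|=0.4194
R=−1: 1+2/3x = −1+1/3x ⇒ -1/3x=2 ⇒ x=2/(-1/3)=-6.0000
Confirm numerically:
  x=-4.357: |R|=0.77668 <1
  x=-3.740: |R|=0.66469 <1
  x=-3.671: |R|=0.65088 <1
  x=-2.682: |R|=0.41605 <1
  x=-6.418: |R|=1.04438 >1
  x=-6.376: |R|=1.04010 >1
So |R|<1 on (-6.0000, 0).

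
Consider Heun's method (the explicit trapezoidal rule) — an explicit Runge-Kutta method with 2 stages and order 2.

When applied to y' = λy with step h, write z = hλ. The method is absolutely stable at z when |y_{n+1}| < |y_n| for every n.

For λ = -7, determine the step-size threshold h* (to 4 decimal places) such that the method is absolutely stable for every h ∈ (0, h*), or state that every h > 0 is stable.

(-2.0000,0); λ=-7 ⇒ h* = 0.2857.

With y'=λy (z=hλ):
  order 2, 2-stage ⇒ R(z)=1+z+z^2/2
  (e.g. R(-1.06)=0.50180, |R|=0.50180)

Solve |R(x)|<1 on ℝ⁻.
x=-1.06: |R|=0.5018
|R(-2.13)|=1.1384 |R(-2.04)|=1.0408 |R(-1.54)|=0.6458
Bisect:
  x_lo=-2.6959 |R|=1.9380  x_hi=-0.3333 |R|=0.7223
  mid=-1.51459 |R|=0.63240 →hi
  mid=-2.10525 |R|=1.11079 →lo
  mid=-1.80992 |R|=0.82799 →hi
  mid=-1.95758 |R|=0.95848 →hi
  mid=-2.03142 |R|=1.03191 →lo
  mid=-1.99450 |R|=0.99452 →hi
  mid=-2.01296 |R|=1.01304 →lo
  mid=-2.00373 |R|=1.00374 →lo
  ...
  [-2.00012,-1.99998] ⇒ x*=-2.0000
Stable set (-2.0000, 0).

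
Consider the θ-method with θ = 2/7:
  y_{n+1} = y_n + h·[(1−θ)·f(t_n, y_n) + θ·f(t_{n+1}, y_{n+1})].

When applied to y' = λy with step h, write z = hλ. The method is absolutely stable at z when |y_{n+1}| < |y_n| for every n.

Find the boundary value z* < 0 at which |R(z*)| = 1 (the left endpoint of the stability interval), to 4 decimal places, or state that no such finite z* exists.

z* = -4.6667.

Set f=λy, z=hλ:
  y_{n+1} = y_n + z·[5/7·y_n + 2/7·y_{n+1}] ⇒ (1 − 2/7z)y_{n+1} = (1 + 5/7z)y_n
  Hence R(z) = (1 + 5/7z)/(1 − 2/7z).

Need |R(x)|<1, x<0.
x=-0.98: |R|=0.2344
R=−1: 1+5/7x = −1+2/7x ⇒ -3/7x=2 ⇒ x=2/(-3/7)=-4.6667
Confirm numerically:
  x=-4.372: |R|=0.94385 <1
  x=-4.174: |R|=0.90370 <1
  x=-4.099: |R|=0.88795 <1
  x=-2.036: |R|=0.28721 <1
  x=-5.207: |R|=1.09309 >1
  x=-5.148: |R|=1.08349 >1
  x=-4.886: |R|=1.03923 >1
Interval (-4.6667, 0).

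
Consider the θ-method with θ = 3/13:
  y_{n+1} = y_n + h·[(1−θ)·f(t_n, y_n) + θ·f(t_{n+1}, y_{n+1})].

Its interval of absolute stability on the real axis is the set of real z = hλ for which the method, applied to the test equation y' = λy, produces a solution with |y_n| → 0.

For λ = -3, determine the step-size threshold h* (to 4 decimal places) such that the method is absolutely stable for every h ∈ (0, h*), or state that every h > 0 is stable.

Set f=λy, z=hλ:
  y_{n+1} = y_n + z·[10/13·y_n + 3/13·y_{n+1}] ⇒ (1 − 3/13z)y_{n+1} = (1 + 10/13z)y_n
  so R(z) = (1 + 10/13z)/(1 − 3/13z).

Solve |R(x)|<1 on ℝ⁻.
x=-1.2: |R|=0.0602
R=−1: 1+10/13x = −1+3/13x ⇒ -7/13x=2 ⇒ x=2/(-7/13)=-3.7143
Confirm numerically:
  x=-1.721: |R|=0.23179 <1
  x=-1.607: |R|=0.17227 <1
  x=-1.510: |R|=0.11979 <1
  x=-4.149: |R|=1.11958 >1
  x=-3.842: |R|=1.03645 >1
So |R|<1 on (-3.7143, 0).

(-3.7143,0); λ=-3 ⇒ h* = (26/7)/3 = 1.2381.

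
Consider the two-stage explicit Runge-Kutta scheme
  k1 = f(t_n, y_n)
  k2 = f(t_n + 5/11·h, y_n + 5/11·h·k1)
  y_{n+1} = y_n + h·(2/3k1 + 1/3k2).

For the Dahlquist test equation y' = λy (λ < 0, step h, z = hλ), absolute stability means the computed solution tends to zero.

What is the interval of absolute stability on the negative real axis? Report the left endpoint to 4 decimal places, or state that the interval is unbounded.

z∈(-6.6000,0).

Test eqn y'=λy, z=hλ:
  k1=λy_n ⇒ h·k1=z·y_n;  k2=λ(1+5/11z)y_n ⇒ h·k2=z(1+5/11z)y_n
  y_{n+1}/y_n = 1 + 2/3z + 1/3z(1+5/11z) = 1 + z + 5/33z²
  R(z) = 1 + z + 5/33z².

Boundary: |R(x)|=1, x<0.
x=-0.64: |R|=0.4221
R=1: x+5/33x²=0 ⇒ x=−33/5=-6.6000; min R=1−1/(4·5/33)=-0.6500>−1
Confirm numerically:
  x=-4.540: |R|=0.41703 <1
  x=-4.464: |R|=0.44471 <1
  x=-3.678: |R|=0.62835 <1
  x=-3.415: |R|=0.64800 <1
  x=-6.874: |R|=1.28538 >1
  x=-6.811: |R|=1.21775 >1
  x=-6.780: |R|=1.18491 >1
Stable set (-6.6000, 0).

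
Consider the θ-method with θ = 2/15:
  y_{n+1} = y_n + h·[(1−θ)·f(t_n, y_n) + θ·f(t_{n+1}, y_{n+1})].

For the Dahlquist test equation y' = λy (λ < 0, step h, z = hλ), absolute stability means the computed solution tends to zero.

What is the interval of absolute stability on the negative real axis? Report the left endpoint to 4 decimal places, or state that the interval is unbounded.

(-2.7273, 0).

Test eqn y'=λy, z=hλ:
  y_{n+1} = y_n + z·[13/15·y_n + 2/15·y_{n+1}] ⇒ (1 − 2/15z)y_{n+1} = (1 + 13/15z)y_n
  R(z) = (1 + 13/15z)/(1 − 2/15z).

Solve |R(x)|<1 on ℝ⁻.
x=-0.43: |R|=0.5933
R=−1: 1+13/15x = −1+2/15x ⇒ -11/15x=2 ⇒ x=2/(-11/15)=-2.7273
Confirm numerically:
  x=-2.459: |R|=0.85184 <1
  x=-2.275: |R|=0.74552 <1
  x=-2.045: |R|=0.60686 <1
  x=-2.029: |R|=0.59697 <1
  x=-3.321: |R|=1.30177 >1
  x=-3.250: |R|=1.26744 >1
  x=-2.899: |R|=1.09083 >1
Interval (-2.7273, 0).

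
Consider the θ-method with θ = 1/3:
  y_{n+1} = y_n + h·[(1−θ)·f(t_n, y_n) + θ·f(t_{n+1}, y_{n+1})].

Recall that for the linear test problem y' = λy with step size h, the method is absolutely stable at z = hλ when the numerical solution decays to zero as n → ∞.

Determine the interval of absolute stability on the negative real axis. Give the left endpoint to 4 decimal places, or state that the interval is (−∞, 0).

(-6.0000, 0).

Set f=λy, z=hλ:
  y_{n+1} = y_n + z·[2/3·y_n + 1/3·y_{n+1}] ⇒ (1 − 1/3z)y_{n+1} = (1 + 2/3z)y_n
  R(z) = (1 + 2/3z)/(1 − 1/3z).

Solve |R(x)|<1 on ℝ⁻.
x=-1.36: |R|=0.0642
R=−1: 1+2/3x = −1+1/3x ⇒ -1/3x=2 ⇒ x=2/(-1/3)=-6.0000
Confirm numerically:
  x=-3.864: |R|=0.68881 <1
  x=-3.822: |R|=0.68074 <1
  x=-2.420: |R|=0.33948 <1
  x=-6.319: |R|=1.03423 >1
  x=-6.261: |R|=1.02818 >1
Interval (-6.0000, 0).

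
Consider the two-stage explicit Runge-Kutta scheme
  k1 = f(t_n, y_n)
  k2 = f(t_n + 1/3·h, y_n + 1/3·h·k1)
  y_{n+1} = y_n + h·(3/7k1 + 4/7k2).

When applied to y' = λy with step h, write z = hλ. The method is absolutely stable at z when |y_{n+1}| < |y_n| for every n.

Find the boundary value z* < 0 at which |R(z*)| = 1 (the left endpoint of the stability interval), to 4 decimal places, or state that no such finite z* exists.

Test eqn y'=λy, z=hλ:
  k1=λy_n ⇒ h·k1=z·y_n;  k2=λ(1+1/3z)y_n ⇒ h·k2=z(1+1/3z)y_n
  y_{n+1}/y_n = 1 + 3/7z + 4/7z(1+1/3z) = 1 + z + 4/21z²
  Hence R(z) = 1 + z + 4/21z².

Boundary: |R(x)|=1, x<0.
x=-1.35: |R|=0.0029
R=1: x+4/21x²=0 ⇒ x=−21/4=-5.2500; min R=1−1/(4·4/21)=-0.3125>−1
Confirm numerically:
  x=-3.883: |R|=0.01106 <1
  x=-3.576: |R|=0.14023 <1
  x=-3.167: |R|=0.25654 <1
  x=-2.124: |R|=0.26469 <1
  x=-5.390: |R|=1.14373 >1
  x=-5.296: |R|=1.04640 >1
So |R|<1 on (-5.2500, 0).

left endpoint -5.2500.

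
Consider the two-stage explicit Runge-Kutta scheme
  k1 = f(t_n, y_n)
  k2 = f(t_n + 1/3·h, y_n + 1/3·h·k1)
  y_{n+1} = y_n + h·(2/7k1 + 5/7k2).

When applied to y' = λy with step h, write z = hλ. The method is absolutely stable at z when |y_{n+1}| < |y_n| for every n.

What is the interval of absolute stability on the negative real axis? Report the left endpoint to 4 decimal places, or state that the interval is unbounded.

With y'=λy (z=hλ):
  k1=λy_n ⇒ h·k1=z·y_n;  k2=λ(1+1/3z)y_n ⇒ h·k2=z(1+1/3z)y_n
  y_{n+1}/y_n = 1 + 2/7z + 5/7z(1+1/3z) = 1 + z + 5/21z²
  so R(z) = 1 + z + 5/21z².

Need |R(x)|<1, x<0.
x=-0.53: |R|=0.5369
R=1: x+5/21x²=0 ⇒ x=−21/5=-4.2000; min R=1−1/(4·5/21)=-0.0500>−1
Confirm numerically:
  x=-4.170: |R|=0.97021 <1
  x=-3.285: |R|=0.28434 <1
  x=-3.132: |R|=0.20358 <1
  x=-4.679: |R|=1.53363 >1
  x=-4.610: |R|=1.45002 >1
Interval (-4.2000, 0).

(-4.2000, 0).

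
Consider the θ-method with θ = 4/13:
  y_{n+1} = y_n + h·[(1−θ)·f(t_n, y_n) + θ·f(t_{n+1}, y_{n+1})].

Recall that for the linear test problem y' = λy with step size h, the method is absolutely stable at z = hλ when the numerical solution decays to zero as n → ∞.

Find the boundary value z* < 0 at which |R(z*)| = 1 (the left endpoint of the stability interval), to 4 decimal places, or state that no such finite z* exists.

left endpoint -5.2000.

On y'=λy, z=hλ:
  y_{n+1} = y_n + z·[9/13·y_n + 4/13·y_{n+1}] ⇒ (1 − 4/13z)y_{n+1} = (1 + 9/13z)y_n
  R(z) = (1 + 9/13z)/(1 − 4/13z).

Boundary: |R(x)|=1, x<0.
x=-0.6: |R|=0.4935
R=−1: 1+9/13x = −1+4/13x ⇒ -5/13x=2 ⇒ x=2/(-5/13)=-5.2000
Confirm numerically:
  x=-4.461: |R|=0.88020 <1
  x=-2.663: |R|=0.46368 <1
  x=-2.464: |R|=0.40147 <1
  x=-5.799: |R|=1.08274 >1
  x=-5.718: |R|=1.07220 >1
Stable set (-5.2000, 0).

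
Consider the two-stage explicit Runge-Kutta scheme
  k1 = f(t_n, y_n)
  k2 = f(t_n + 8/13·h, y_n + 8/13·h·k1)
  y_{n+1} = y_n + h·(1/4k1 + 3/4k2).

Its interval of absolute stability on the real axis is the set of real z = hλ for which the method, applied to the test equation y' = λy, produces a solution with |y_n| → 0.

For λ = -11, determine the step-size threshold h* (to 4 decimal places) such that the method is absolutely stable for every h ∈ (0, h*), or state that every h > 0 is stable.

(-2.1667,0); λ=-11 ⇒ h* = (13/6)/11 = 0.1970.

Set f=λy, z=hλ:
  k1=λy_n ⇒ h·k1=z·y_n;  k2=λ(1+8/13z)y_n ⇒ h·k2=z(1+8/13z)y_n
  y_{n+1}/y_n = 1 + 1/4z + 3/4z(1+8/13z) = 1 + z + 6/13z²
  R(z) = 1 + z + 6/13z².

Need |R(x)|<1, x<0.
x=-1.62: |R|=0.5913
R=1: x+6/13x²=0 ⇒ x=−13/6=-2.1667; min R=1−1/(4·6/13)=0.4583>−1
Confirm numerically:
  x=-1.641: |R|=0.60187 <1
  x=-1.582: |R|=0.57310 <1
  x=-1.111: |R|=0.45869 <1
  x=-2.452: |R|=1.32291 >1
  x=-2.239: |R|=1.07475 >1
Stable set (-2.1667, 0).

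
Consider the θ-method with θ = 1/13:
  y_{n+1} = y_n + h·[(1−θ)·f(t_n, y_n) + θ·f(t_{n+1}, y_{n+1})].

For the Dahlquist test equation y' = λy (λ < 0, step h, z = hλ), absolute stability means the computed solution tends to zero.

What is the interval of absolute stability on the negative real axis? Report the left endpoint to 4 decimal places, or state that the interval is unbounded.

z∈(-2.3636,0).

With y'=λy (z=hλ):
  y_{n+1} = y_n + z·[12/13·y_n + 1/13·y_{n+1}] ⇒ (1 − 1/13z)y_{n+1} = (1 + 12/13z)y_n
  R(z) = (1 + 12/13z)/(1 − 1/13z).

Find x<0 with |R(x)|<1.
x=-1.14: |R|=0.0481
R=−1: 1+12/13x = −1+1/13x ⇒ -11/13x=2 ⇒ x=2/(-11/13)=-2.3636
Confirm numerically:
  x=-2.268: |R|=0.93110 <1
  x=-2.240: |R|=0.91076 <1
  x=-1.751: |R|=0.54315 <1
  x=-1.397: |R|=0.26144 <1
  x=-2.681: |R|=1.22263 >1
  x=-2.536: |R|=1.12204 >1
  x=-2.389: |R|=1.01813 >1
Stable set (-2.3636, 0).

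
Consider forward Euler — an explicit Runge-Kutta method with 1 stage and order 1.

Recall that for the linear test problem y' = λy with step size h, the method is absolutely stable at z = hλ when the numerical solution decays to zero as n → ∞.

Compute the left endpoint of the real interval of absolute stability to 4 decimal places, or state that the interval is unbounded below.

Set f=λy, z=hλ:
  order 1, 1-stage ⇒ R(z)=1+z
  (e.g. R(-0.52)=0.48000, |R|=0.48000)

Boundary: |R(x)|=1, x<0.
x=-0.52: |R|=0.4800
|R(-1.45)|=0.4500 |R(-1.3)|=0.3000 |R(-1.27)|=0.2700
Bisect:
  x_lo=-2.8711 |R|=1.8711  x_hi=-0.3032 |R|=0.6968
  mid=-1.58716 |R|=0.58716 →hi
  mid=-2.22914 |R|=1.22914 →lo
  mid=-1.90815 |R|=0.90815 →hi
  mid=-2.06865 |R|=1.06865 →lo
  mid=-1.98840 |R|=0.98840 →hi
  mid=-2.02852 |R|=1.02852 →lo
  mid=-2.00846 |R|=1.00846 →lo
  mid=-1.99843 |R|=0.99843 →hi
  mid=-2.00345 |R|=1.00345 →lo
  mid=-2.00094 |R|=1.00094 →lo
  ...
  [-2.00015,-2.00000] ⇒ x*=-2.0000
Stable set (-2.0000, 0).

left endpoint -2.0000.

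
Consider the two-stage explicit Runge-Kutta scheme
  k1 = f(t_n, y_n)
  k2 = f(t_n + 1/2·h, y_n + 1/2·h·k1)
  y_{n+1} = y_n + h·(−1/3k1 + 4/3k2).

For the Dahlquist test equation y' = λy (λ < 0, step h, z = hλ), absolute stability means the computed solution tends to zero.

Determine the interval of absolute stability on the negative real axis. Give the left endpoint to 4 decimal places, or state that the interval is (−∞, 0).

Test eqn y'=λy, z=hλ:
  k1=λy_n ⇒ h·k1=z·y_n;  k2=λ(1+1/2z)y_n ⇒ h·k2=z(1+1/2z)y_n
  y_{n+1}/y_n = 1 − 1/3z + 4/3z(1+1/2z) = 1 + z + 2/3z²
  ⇒ R(z) = 1 + z + 2/3z².

Need |R(x)|<1, x<0.
x=-0.92: |R|=0.6443
R=1: x+2/3x²=0 ⇒ x=−3/2=-1.5000; min R=1−1/(4·2/3)=0.6250>−1
Confirm numerically:
  x=-1.139: |R|=0.72588 <1
  x=-0.871: |R|=0.63476 <1
  x=-0.852: |R|=0.63194 <1
  x=-0.730: |R|=0.62527 <1
  x=-1.916: |R|=1.53137 >1
  x=-1.659: |R|=1.17585 >1
  x=-1.623: |R|=1.13309 >1
Stable set (-1.5000, 0).

(-1.5000, 0).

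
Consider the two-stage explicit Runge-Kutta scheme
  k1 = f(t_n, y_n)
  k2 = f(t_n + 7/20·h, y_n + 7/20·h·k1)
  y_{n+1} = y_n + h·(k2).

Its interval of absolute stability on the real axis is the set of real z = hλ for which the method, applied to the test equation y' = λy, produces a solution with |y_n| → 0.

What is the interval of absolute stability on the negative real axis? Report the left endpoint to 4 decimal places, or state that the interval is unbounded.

With y'=λy (z=hλ):
  k1=λy_n ⇒ h·k1=z·y_n;  k2=λ(1+7/20z)y_n ⇒ h·k2=z(1+7/20z)y_n
  y_{n+1}/y_n = 1 + z(1+7/20z) = 1 + z + 7/20z²
  Hence R(z) = 1 + z + 7/20z².

Need |R(x)|<1, x<0.
x=-1.32: |R|=0.2898
R=1: x+7/20x²=0 ⇒ x=−20/7=-2.8571; min R=1−1/(4·7/20)=0.2857>−1
Confirm numerically:
  x=-2.570: |R|=0.74171 <1
  x=-2.558: |R|=0.73218 <1
  x=-1.824: |R|=0.34044 <1
  x=-3.424: |R|=1.67932 >1
  x=-3.138: |R|=1.30847 >1
  x=-2.992: |R|=1.14122 >1
So |R|<1 on (-2.8571, 0).

z∈(-2.8571,0).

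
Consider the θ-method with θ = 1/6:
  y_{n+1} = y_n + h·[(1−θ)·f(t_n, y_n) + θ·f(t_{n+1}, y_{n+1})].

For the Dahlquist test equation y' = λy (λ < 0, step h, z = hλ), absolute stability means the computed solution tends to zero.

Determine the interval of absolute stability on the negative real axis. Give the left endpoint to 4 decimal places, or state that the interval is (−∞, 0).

Set f=λy, z=hλ:
  y_{n+1} = y_n + z·[5/6·y_n + 1/6·y_{n+1}] ⇒ (1 − 1/6z)y_{n+1} = (1 + 5/6z)y_n
  ⇒ R(z) = (1 + 5/6z)/(1 − 1/6z).

Boundary: |R(x)|=1, x<0.
x=-0.39: |R|=0.6338
R=−1: 1+5/6x = −1+1/6x ⇒ -2/3x=2 ⇒ x=2/(-2/3)=-3.0000
Confirm numerically:
  x=-2.957: |R|=0.98080 <1
  x=-2.791: |R|=0.90490 <1
  x=-2.020: |R|=0.51122 <1
  x=-1.993: |R|=0.49606 <1
  x=-3.488: |R|=1.20573 >1
  x=-3.289: |R|=1.12445 >1
  x=-3.090: |R|=1.03960 >1
So |R|<1 on (-3.0000, 0).

z∈(-3.0000,0).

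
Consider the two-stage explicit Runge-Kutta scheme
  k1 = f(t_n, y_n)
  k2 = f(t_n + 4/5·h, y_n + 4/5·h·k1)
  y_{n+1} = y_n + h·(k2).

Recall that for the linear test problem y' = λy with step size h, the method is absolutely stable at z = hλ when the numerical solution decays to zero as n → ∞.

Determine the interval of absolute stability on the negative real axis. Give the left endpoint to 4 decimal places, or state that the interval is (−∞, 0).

(-1.2500, 0).

Set f=λy, z=hλ:
  k1=λy_n ⇒ h·k1=z·y_n;  k2=λ(1+4/5z)y_n ⇒ h·k2=z(1+4/5z)y_n
  y_{n+1}/y_n = 1 + z(1+4/5z) = 1 + z + 4/5z²
  ⇒ R(z) = 1 + z + 4/5z².

Solve |R(x)|<1 on ℝ⁻.
x=-0.69: |R|=0.6909
R=1: x+4/5x²=0 ⇒ x=−5/4=-1.2500; min R=1−1/(4·4/5)=0.6875>−1
Confirm numerically:
  x=-1.076: |R|=0.85022 <1
  x=-0.962: |R|=0.77836 <1
  x=-0.942: |R|=0.76789 <1
  x=-0.903: |R|=0.74933 <1
  x=-1.478: |R|=1.26959 >1
  x=-1.439: |R|=1.21758 >1
Interval (-1.2500, 0).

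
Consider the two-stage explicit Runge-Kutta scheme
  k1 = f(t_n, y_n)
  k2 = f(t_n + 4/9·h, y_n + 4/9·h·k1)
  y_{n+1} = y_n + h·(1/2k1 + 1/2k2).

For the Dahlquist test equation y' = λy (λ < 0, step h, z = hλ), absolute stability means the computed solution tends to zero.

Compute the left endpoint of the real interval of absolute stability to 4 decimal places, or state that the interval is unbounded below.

z* = -4.5000.

Set f=λy, z=hλ:
  k1=λy_n ⇒ h·k1=z·y_n;  k2=λ(1+4/9z)y_n ⇒ h·k2=z(1+4/9z)y_n
  y_{n+1}/y_n = 1 + 1/2z + 1/2z(1+4/9z) = 1 + z + 2/9z²
  R(z) = 1 + z + 2/9z².

Find x<0 with |R(x)|<1.
x=-0.7: |R|=0.4089
R=1: x+2/9x²=0 ⇒ x=−9/2=-4.5000; min R=1−1/(4·2/9)=-0.1250>−1
Confirm numerically:
  x=-2.688: |R|=0.08237 <1
  x=-2.421: |R|=0.11850 <1
  x=-1.934: |R|=0.10281 <1
  x=-4.681: |R|=1.18828 >1
  x=-4.563: |R|=1.06388 >1
Stable set (-4.5000, 0).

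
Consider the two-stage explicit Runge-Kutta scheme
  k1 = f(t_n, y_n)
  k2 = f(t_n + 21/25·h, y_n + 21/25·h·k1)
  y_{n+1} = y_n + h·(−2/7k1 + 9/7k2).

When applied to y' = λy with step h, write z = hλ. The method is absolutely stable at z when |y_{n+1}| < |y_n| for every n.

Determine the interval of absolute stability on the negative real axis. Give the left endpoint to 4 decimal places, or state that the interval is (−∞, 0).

Test eqn y'=λy, z=hλ:
  k1=λy_n ⇒ h·k1=z·y_n;  k2=λ(1+21/25z)y_n ⇒ h·k2=z(1+21/25z)y_n
  y_{n+1}/y_n = 1 − 2/7z + 9/7z(1+21/25z) = 1 + z + 27/25z²
  Hence R(z) = 1 + z + 27/25z².

Solve |R(x)|<1 on ℝ⁻.
x=-1.7: |R|=2.4212
R=1: x+27/25x²=0 ⇒ x=−25/27=-0.9259; min R=1−1/(4·27/25)=0.7685>−1
Confirm numerically:
  x=-0.903: |R|=0.97764 <1
  x=-0.652: |R|=0.80711 <1
  x=-0.639: |R|=0.80199 <1
  x=-0.485: |R|=0.76904 <1
  x=-1.286: |R|=1.50010 >1
  x=-1.053: |R|=1.14451 >1
Interval (-0.9259, 0).

z∈(-0.9259,0).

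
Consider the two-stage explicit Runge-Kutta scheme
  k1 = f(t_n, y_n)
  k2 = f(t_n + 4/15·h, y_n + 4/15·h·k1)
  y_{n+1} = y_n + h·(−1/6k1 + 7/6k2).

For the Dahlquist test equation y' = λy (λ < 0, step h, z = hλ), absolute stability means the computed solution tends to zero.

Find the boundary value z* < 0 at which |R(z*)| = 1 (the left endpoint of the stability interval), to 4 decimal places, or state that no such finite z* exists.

z* = -3.2143.

Test eqn y'=λy, z=hλ:
  k1=λy_n ⇒ h·k1=z·y_n;  k2=λ(1+4/15z)y_n ⇒ h·k2=z(1+4/15z)y_n
  y_{n+1}/y_n = 1 − 1/6z + 7/6z(1+4/15z) = 1 + z + 14/45z²
  ⇒ R(z) = 1 + z + 14/45z².

Need |R(x)|<1, x<0.
x=-1.31: |R|=0.2239
R=1: x+14/45x²=0 ⇒ x=−45/14=-3.2143; min R=1−1/(4·14/45)=0.1964>−1
Confirm numerically:
  x=-2.524: |R|=0.45796 <1
  x=-2.476: |R|=0.43129 <1
  x=-2.283: |R|=0.33854 <1
  x=-1.797: |R|=0.20764 <1
  x=-3.731: |R|=1.59978 >1
  x=-3.424: |R|=1.22340 >1
  x=-3.252: |R|=1.03816 >1
So |R|<1 on (-3.2143, 0).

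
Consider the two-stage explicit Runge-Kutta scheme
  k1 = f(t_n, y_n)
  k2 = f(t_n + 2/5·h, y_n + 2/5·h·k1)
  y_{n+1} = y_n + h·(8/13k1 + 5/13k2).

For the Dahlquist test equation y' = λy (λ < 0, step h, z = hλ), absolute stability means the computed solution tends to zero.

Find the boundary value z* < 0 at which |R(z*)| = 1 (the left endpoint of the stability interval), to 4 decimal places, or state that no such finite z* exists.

Test eqn y'=λy, z=hλ:
  k1=λy_n ⇒ h·k1=z·y_n;  k2=λ(1+2/5z)y_n ⇒ h·k2=z(1+2/5z)y_n
  y_{n+1}/y_n = 1 + 8/13z + 5/13z(1+2/5z) = 1 + z + 2/13z²
  so R(z) = 1 + z + 2/13z².

Boundary: |R(x)|=1, x<0.
x=-0.52: |R|=0.5216
R=1: x+2/13x²=0 ⇒ x=−13/2=-6.5000; min R=1−1/(4·2/13)=-0.6250>−1
Confirm numerically:
  x=-5.366: |R|=0.06384 <1
  x=-4.657: |R|=0.32044 <1
  x=-4.225: |R|=0.47875 <1
  x=-4.017: |R|=0.53449 <1
  x=-6.820: |R|=1.33575 >1
  x=-6.592: |R|=1.09330 >1
Stable set (-6.5000, 0).

z* = -6.5000.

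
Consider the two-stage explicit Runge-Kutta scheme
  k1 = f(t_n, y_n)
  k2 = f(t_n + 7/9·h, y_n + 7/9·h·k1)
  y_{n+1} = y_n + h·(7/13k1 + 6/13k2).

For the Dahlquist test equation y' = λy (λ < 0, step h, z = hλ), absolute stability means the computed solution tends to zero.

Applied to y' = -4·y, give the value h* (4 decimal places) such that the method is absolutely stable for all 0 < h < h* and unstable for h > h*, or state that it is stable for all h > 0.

Test eqn y'=λy, z=hλ:
  k1=λy_n ⇒ h·k1=z·y_n;  k2=λ(1+7/9z)y_n ⇒ h·k2=z(1+7/9z)y_n
  y_{n+1}/y_n = 1 + 7/13z + 6/13z(1+7/9z) = 1 + z + 14/39z²
  so R(z) = 1 + z + 14/39z².

Need |R(x)|<1, x<0.
x=-1.49: |R|=0.3070
R=1: x+14/39x²=0 ⇒ x=−39/14=-2.7857; min R=1−1/(4·14/39)=0.3036>−1
Confirm numerically:
  x=-2.422: |R|=0.68377 <1
  x=-1.765: |R|=0.35329 <1
  x=-1.572: |R|=0.31509 <1
  x=-3.367: |R|=1.70258 >1
  x=-3.046: |R|=1.28461 >1
So |R|<1 on (-2.7857, 0).

(-2.7857,0); λ=-4 ⇒ h* = (39/14)/4 = 0.6964.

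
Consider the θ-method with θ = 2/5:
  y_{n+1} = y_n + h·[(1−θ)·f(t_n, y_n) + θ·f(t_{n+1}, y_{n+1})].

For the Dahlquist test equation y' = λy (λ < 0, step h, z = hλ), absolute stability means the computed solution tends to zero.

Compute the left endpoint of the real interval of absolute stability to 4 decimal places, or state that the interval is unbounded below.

z* = -10.0000.

With y'=λy (z=hλ):
  y_{n+1} = y_n + z·[3/5·y_n + 2/5·y_{n+1}] ⇒ (1 − 2/5z)y_{n+1} = (1 + 3/5z)y_n
  R(z) = (1 + 3/5z)/(1 − 2/5z).

Need |R(x)|<1, x<0.
x=-1.65: |R|=0.0060
R=−1: 1+3/5x = −1+2/5x ⇒ -1/5x=2 ⇒ x=2/(-1/5)=-10.0000
Confirm numerically:
  x=-8.141: |R|=0.91265 <1
  x=-7.433: |R|=0.87078 <1
  x=-6.542: |R|=0.80878 <1
  x=-6.043: |R|=0.76841 <1
  x=-10.271: |R|=1.01061 >1
  x=-10.178: |R|=1.00702 >1
Interval (-10.0000, 0).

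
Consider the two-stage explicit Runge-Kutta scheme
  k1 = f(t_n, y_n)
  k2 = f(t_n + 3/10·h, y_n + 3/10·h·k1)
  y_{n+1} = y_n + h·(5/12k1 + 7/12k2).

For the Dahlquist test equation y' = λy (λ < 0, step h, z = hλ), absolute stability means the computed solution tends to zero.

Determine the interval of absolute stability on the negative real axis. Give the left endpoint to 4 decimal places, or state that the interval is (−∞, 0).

On y'=λy, z=hλ:
  k1=λy_n ⇒ h·k1=z·y_n;  k2=λ(1+3/10z)y_n ⇒ h·k2=z(1+3/10z)y_n
  y_{n+1}/y_n = 1 + 5/12z + 7/12z(1+3/10z) = 1 + z + 7/40z²
  ⇒ R(z) = 1 + z + 7/40z².

Boundary: |R(x)|=1, x<0.
x=-1.56: |R|=0.1341
R=1: x+7/40x²=0 ⇒ x=−40/7=-5.7143; min R=1−1/(4·7/40)=-0.4286>−1
Confirm numerically:
  x=-4.420: |R|=0.00113 <1
  x=-3.205: |R|=0.40740 <1
  x=-3.128: |R|=0.41573 <1
  x=-6.081: |R|=1.39025 >1
  x=-5.953: |R|=1.24869 >1
Stable set (-5.7143, 0).

(-5.7143, 0).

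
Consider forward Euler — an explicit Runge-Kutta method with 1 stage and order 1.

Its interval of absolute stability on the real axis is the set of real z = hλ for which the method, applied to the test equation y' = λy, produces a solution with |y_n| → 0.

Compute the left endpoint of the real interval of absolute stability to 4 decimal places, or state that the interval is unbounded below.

Test eqn y'=λy, z=hλ:
  order 1, 1-stage ⇒ R(z)=1+z
  (e.g. R(-1.24)=-0.24000, |R|=0.24000)

Solve |R(x)|<1 on ℝ⁻.
x=-1.24: |R|=0.2400
|R(-1.41)|=0.4100 |R(-0.88)|=0.1200 |R(-0.67)|=0.3300
Bisect:
  x_lo=-2.8297 |R|=1.8297  x_hi=-0.3581 |R|=0.6419
  mid=-1.59388 |R|=0.59388 →hi
  mid=-2.21177 |R|=1.21177 →lo
  mid=-1.90283 |R|=0.90283 →hi
  mid=-2.05730 |R|=1.05730 →lo
  mid=-1.98006 |R|=0.98006 →hi
  mid=-2.01868 |R|=1.01868 →lo
  mid=-1.99937 |R|=0.99937 →hi
  mid=-2.00903 |R|=1.00903 →lo
  ...
  [-2.00013,-1.99998] ⇒ x*=-2.0000
Stable set (-2.0000, 0).

z* = -2.0000.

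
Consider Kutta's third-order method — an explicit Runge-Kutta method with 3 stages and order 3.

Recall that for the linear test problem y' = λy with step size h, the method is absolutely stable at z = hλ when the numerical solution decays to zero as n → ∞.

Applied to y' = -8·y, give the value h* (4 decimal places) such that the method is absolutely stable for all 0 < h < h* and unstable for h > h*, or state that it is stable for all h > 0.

(-2.5127,0); λ=-8 ⇒ h* = 0.3141.

With y'=λy (z=hλ):
  order 3, 3-stage ⇒ R(z)=1+z+z^2/2+z^3/6
  (e.g. R(-1.53)=0.04352, |R|=0.04352)

Need |R(x)|<1, x<0.
x=-1.53: |R|=0.0435
|R(-2.48)|=0.9470 |R(-1.71)|=0.0813 |R(-1.45)|=0.0931
Bisect:
  x_lo=-3.2571 |R|=2.7118  x_hi=-0.1497 |R|=0.8609
  mid=-1.70343 |R|=0.07640 →hi
  mid=-2.48028 |R|=0.94741 →hi
  mid=-2.86870 |R|=1.68862 →lo
  mid=-2.67449 |R|=1.28644 →lo
  mid=-2.57739 |R|=1.10949 →lo
  mid=-2.52883 |R|=1.02665 →lo
  mid=-2.50456 |R|=0.98659 →hi
  mid=-2.51670 |R|=1.00651 →lo
  mid=-2.51063 |R|=0.99652 →hi
  mid=-2.51366 |R|=1.00151 →lo
  ...
  [-2.51290,-2.51271] ⇒ x*=-2.5127
Interval (-2.5127, 0).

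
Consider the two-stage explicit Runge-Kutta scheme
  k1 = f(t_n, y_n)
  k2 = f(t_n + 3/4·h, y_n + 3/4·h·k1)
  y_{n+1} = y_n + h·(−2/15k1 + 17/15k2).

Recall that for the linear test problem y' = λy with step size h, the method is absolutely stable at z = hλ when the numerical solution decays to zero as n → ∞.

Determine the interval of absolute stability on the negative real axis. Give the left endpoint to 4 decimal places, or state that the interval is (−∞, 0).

With y'=λy (z=hλ):
  k1=λy_n ⇒ h·k1=z·y_n;  k2=λ(1+3/4z)y_n ⇒ h·k2=z(1+3/4z)y_n
  y_{n+1}/y_n = 1 − 2/15z + 17/15z(1+3/4z) = 1 + z + 17/20z²
  ⇒ R(z) = 1 + z + 17/20z².

Boundary: |R(x)|=1, x<0.
x=-1.69: |R|=1.7377
R=1: x+17/20x²=0 ⇒ x=−20/17=-1.1765; min R=1−1/(4·17/20)=0.7059>−1
Confirm numerically:
  x=-0.992: |R|=0.84445 <1
  x=-0.797: |R|=0.74293 <1
  x=-0.639: |R|=0.70807 <1
  x=-0.504: |R|=0.71191 <1
  x=-1.719: |R|=1.79272 >1
  x=-1.675: |R|=1.70978 >1
Stable set (-1.1765, 0).

(-1.1765, 0).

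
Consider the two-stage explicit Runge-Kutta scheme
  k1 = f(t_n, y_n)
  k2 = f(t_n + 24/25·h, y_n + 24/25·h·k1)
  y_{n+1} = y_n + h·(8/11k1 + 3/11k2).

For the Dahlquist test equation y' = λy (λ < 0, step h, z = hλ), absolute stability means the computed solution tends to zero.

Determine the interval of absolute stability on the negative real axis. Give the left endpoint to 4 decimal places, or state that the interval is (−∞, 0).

Set f=λy, z=hλ:
  k1=λy_n ⇒ h·k1=z·y_n;  k2=λ(1+24/25z)y_n ⇒ h·k2=z(1+24/25z)y_n
  y_{n+1}/y_n = 1 + 8/11z + 3/11z(1+24/25z) = 1 + z + 72/275z²
  Hence R(z) = 1 + z + 72/275z².

Need |R(x)|<1, x<0.
x=-1.03: |R|=0.2478
R=1: x+72/275x²=0 ⇒ x=−275/72=-3.8194; min R=1−1/(4·72/275)=0.0451>−1
Confirm numerically:
  x=-3.788: |R|=0.96881 <1
  x=-3.483: |R|=0.69319 <1
  x=-3.292: |R|=0.54539 <1
  x=-4.349: |R|=1.60298 >1
  x=-4.049: |R|=1.24335 >1
  x=-3.868: |R|=1.04917 >1
Stable set (-3.8194, 0).

(-3.8194, 0).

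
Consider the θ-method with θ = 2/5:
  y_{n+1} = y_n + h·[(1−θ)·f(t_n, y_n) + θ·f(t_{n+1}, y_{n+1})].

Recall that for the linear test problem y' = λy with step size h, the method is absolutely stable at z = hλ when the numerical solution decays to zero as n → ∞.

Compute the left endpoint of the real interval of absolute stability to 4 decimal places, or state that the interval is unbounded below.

With y'=λy (z=hλ):
  y_{n+1} = y_n + z·[3/5·y_n + 2/5·y_{n+1}] ⇒ (1 − 2/5z)y_{n+1} = (1 + 3/5z)y_n
  R(z) = (1 + 3/5z)/(1 − 2/5z).

Solve |R(x)|<1 on ℝ⁻.
x=-0.6: |R|=0.5161
R=−1: 1+3/5x = −1+2/5x ⇒ -1/5x=2 ⇒ x=2/(-1/5)=-10.0000
Confirm numerically:
  x=-8.167: |R|=0.91408 <1
  x=-7.798: |R|=0.89309 <1
  x=-7.778: |R|=0.89191 <1
  x=-4.095: |R|=0.55231 <1
  x=-10.383: |R|=1.01486 >1
  x=-10.120: |R|=1.00475 >1
Stable set (-10.0000, 0).

z* = -10.0000.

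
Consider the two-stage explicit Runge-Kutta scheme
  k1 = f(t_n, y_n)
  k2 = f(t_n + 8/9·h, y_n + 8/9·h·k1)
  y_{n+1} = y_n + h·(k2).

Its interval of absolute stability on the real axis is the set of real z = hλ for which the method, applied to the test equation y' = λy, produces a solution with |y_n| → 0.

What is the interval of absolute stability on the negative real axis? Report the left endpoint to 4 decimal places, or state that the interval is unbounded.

On y'=λy, z=hλ:
  k1=λy_n ⇒ h·k1=z·y_n;  k2=λ(1+8/9z)y_n ⇒ h·k2=z(1+8/9z)y_n
  y_{n+1}/y_n = 1 + z(1+8/9z) = 1 + z + 8/9z²
  R(z) = 1 + z + 8/9z².

Find x<0 with |R(x)|<1.
x=-0.67: |R|=0.7290
R=1: x+8/9x²=0 ⇒ x=−9/8=-1.1250; min R=1−1/(4·8/9)=0.7188>−1
Confirm numerically:
  x=-1.002: |R|=0.89045 <1
  x=-0.903: |R|=0.82181 <1
  x=-0.878: |R|=0.80723 <1
  x=-0.747: |R|=0.74901 <1
  x=-1.694: |R|=1.85679 >1
  x=-1.360: |R|=1.28409 >1
  x=-1.291: |R|=1.19049 >1
Interval (-1.1250, 0).

(-1.1250, 0).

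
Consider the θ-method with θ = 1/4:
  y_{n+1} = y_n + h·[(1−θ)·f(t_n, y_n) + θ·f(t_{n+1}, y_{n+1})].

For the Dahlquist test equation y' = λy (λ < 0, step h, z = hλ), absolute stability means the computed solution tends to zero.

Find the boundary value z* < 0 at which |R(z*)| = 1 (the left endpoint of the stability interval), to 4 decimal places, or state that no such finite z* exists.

left endpoint -4.0000.

With y'=λy (z=hλ):
  y_{n+1} = y_n + z·[3/4·y_n + 1/4·y_{n+1}] ⇒ (1 − 1/4z)y_{n+1} = (1 + 3/4z)y_n
  R(z) = (1 + 3/4z)/(1 − 1/4z).

Find x<0 with |R(x)|<1.
x=-0.52: |R|=0.5398
R=−1: 1+3/4x = −1+1/4x ⇒ -1/2x=2 ⇒ x=2/(-1/2)=-4.0000
Confirm numerically:
  x=-3.845: |R|=0.96048 <1
  x=-3.565: |R|=0.88500 <1
  x=-1.798: |R|=0.24043 <1
  x=-4.498: |R|=1.11720 >1
  x=-4.239: |R|=1.05802 >1
So |R|<1 on (-4.0000, 0).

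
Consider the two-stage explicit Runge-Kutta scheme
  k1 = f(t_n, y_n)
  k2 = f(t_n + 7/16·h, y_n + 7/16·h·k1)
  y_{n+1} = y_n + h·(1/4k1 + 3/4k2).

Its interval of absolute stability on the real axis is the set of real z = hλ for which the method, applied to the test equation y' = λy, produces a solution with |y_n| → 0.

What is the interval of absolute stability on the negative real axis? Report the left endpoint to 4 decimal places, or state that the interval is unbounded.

(-3.0476, 0).

Set f=λy, z=hλ:
  k1=λy_n ⇒ h·k1=z·y_n;  k2=λ(1+7/16z)y_n ⇒ h·k2=z(1+7/16z)y_n
  y_{n+1}/y_n = 1 + 1/4z + 3/4z(1+7/16z) = 1 + z + 21/64z²
  so R(z) = 1 + z + 21/64z².

Need |R(x)|<1, x<0.
x=-1.74: |R|=0.2534
R=1: x+21/64x²=0 ⇒ x=−64/21=-3.0476; min R=1−1/(4·21/64)=0.2381>−1
Confirm numerically:
  x=-2.110: |R|=0.35085 <1
  x=-1.741: |R|=0.25357 <1
  x=-1.509: |R|=0.23817 <1
  x=-3.402: |R|=1.39559 >1
  x=-3.175: |R|=1.13271 >1
Stable set (-3.0476, 0).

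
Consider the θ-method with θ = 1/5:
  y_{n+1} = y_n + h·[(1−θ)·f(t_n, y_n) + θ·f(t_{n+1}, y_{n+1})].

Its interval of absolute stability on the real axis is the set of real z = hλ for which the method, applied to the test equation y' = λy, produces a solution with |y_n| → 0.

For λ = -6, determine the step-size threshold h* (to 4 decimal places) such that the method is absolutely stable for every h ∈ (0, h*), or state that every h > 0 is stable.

On y'=λy, z=hλ:
  y_{n+1} = y_n + z·[4/5·y_n + 1/5·y_{n+1}] ⇒ (1 − 1/5z)y_{n+1} = (1 + 4/5z)y_n
  R(z) = (1 + 4/5z)/(1 − 1/5z).

Boundary: |R(x)|=1, x<0.
x=-0.85: |R|=0.2735
R=−1: 1+4/5x = −1+1/5x ⇒ -3/5x=2 ⇒ x=2/(-3/5)=-3.3333
Confirm numerically:
  x=-2.783: |R|=0.78787 <1
  x=-2.246: |R|=0.54982 <1
  x=-2.052: |R|=0.45491 <1
  x=-3.858: |R|=1.17769 >1
  x=-3.502: |R|=1.05952 >1
  x=-3.394: |R|=1.02168 >1
Interval (-3.3333, 0).

(-3.3333,0); λ=-6 ⇒ h* = (10/3)/6 = 0.5556.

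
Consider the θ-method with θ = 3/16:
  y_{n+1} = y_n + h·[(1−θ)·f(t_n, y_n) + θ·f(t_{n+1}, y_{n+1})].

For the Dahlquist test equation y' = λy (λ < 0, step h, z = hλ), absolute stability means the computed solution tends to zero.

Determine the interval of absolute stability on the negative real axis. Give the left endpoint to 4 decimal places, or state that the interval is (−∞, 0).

(-3.2000, 0).

Set f=λy, z=hλ:
  y_{n+1} = y_n + z·[13/16·y_n + 3/16·y_{n+1}] ⇒ (1 − 3/16z)y_{n+1} = (1 + 13/16z)y_n
  ⇒ R(z) = (1 + 13/16z)/(1 − 3/16z).

Find x<0 with |R(x)|<1.
x=-1.18: |R|=0.0338
R=−1: 1+13/16x = −1+3/16x ⇒ -5/8x=2 ⇒ x=2/(-5/8)=-3.2000
Confirm numerically:
  x=-3.080: |R|=0.95246 <1
  x=-2.486: |R|=0.69563 <1
  x=-1.814: |R|=0.35361 <1
  x=-3.584: |R|=1.14354 >1
  x=-3.449: |R|=1.09451 >1
Stable set (-3.2000, 0).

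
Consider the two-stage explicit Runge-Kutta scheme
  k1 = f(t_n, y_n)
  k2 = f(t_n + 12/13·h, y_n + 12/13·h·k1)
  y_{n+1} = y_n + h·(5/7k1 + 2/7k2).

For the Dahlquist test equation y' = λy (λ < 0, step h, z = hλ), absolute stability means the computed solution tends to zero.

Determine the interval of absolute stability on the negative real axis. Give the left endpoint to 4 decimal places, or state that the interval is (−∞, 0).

Set f=λy, z=hλ:
  k1=λy_n ⇒ h·k1=z·y_n;  k2=λ(1+12/13z)y_n ⇒ h·k2=z(1+12/13z)y_n
  y_{n+1}/y_n = 1 + 5/7z + 2/7z(1+12/13z) = 1 + z + 24/91z²
  ⇒ R(z) = 1 + z + 24/91z².

Solve |R(x)|<1 on ℝ⁻.
x=-0.61: |R|=0.4881
R=1: x+24/91x²=0 ⇒ x=−91/24=-3.7917; min R=1−1/(4·24/91)=0.0521>−1
Confirm numerically:
  x=-2.770: |R|=0.25362 <1
  x=-2.225: |R|=0.08066 <1
  x=-1.564: |R|=0.08112 <1
  x=-4.127: |R|=1.36499 >1
  x=-3.895: |R|=1.10615 >1
So |R|<1 on (-3.7917, 0).

(-3.7917, 0).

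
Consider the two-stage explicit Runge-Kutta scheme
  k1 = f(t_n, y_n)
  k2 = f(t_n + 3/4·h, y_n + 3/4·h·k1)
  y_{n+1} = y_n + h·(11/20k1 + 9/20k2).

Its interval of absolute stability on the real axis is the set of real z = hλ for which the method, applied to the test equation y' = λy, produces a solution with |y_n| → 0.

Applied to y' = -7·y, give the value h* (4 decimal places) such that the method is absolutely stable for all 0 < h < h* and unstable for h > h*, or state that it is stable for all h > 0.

Test eqn y'=λy, z=hλ:
  k1=λy_n ⇒ h·k1=z·y_n;  k2=λ(1+3/4z)y_n ⇒ h·k2=z(1+3/4z)y_n
  y_{n+1}/y_n = 1 + 11/20z + 9/20z(1+3/4z) = 1 + z + 27/80z²
  Hence R(z) = 1 + z + 27/80z².

Boundary: |R(x)|=1, x<0.
x=-0.79: |R|=0.4206
R=1: x+27/80x²=0 ⇒ x=−80/27=-2.9630; min R=1−1/(4·27/80)=0.2593>−1
Confirm numerically:
  x=-2.797: |R|=0.84333 <1
  x=-2.476: |R|=0.59307 <1
  x=-1.562: |R|=0.26145 <1
  x=-3.458: |R|=1.57775 >1
  x=-3.428: |R|=1.53802 >1
  x=-3.218: |R|=1.27699 >1
So |R|<1 on (-2.9630, 0).

(-2.9630,0); λ=-7 ⇒ h* = (80/27)/7 = 0.4233.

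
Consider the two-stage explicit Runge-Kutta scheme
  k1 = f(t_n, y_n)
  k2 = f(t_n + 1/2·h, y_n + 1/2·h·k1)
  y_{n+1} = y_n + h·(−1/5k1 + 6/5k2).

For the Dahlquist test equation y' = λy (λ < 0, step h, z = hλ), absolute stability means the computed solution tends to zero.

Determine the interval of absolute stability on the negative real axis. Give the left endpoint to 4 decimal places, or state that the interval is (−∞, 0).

(-1.6667, 0).

With y'=λy (z=hλ):
  k1=λy_n ⇒ h·k1=z·y_n;  k2=λ(1+1/2z)y_n ⇒ h·k2=z(1+1/2z)y_n
  y_{n+1}/y_n = 1 − 1/5z + 6/5z(1+1/2z) = 1 + z + 3/5z²
  ⇒ R(z) = 1 + z + 3/5z².

Find x<0 with |R(x)|<1.
x=-0.78: |R|=0.5850
R=1: x+3/5x²=0 ⇒ x=−5/3=-1.6667; min R=1−1/(4·3/5)=0.5833>−1
Confirm numerically:
  x=-1.586: |R|=0.92324 <1
  x=-1.471: |R|=0.82730 <1
  x=-1.130: |R|=0.63614 <1
  x=-0.962: |R|=0.59327 <1
  x=-2.178: |R|=1.66821 >1
  x=-2.135: |R|=1.59993 >1
  x=-1.981: |R|=1.37362 >1
So |R|<1 on (-1.6667, 0).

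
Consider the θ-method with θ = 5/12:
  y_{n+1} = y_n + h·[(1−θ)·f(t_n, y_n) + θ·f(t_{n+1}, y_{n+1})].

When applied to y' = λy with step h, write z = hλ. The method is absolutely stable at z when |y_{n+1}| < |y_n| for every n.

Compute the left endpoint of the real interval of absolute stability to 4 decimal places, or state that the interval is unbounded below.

Test eqn y'=λy, z=hλ:
  y_{n+1} = y_n + z·[7/12·y_n + 5/12·y_{n+1}] ⇒ (1 − 5/12z)y_{n+1} = (1 + 7/12z)y_n
  R(z) = (1 + 7/12z)/(1 − 5/12z).

Find x<0 with |R(x)|<1.
x=-1.57: |R|=0.0509
R=−1: 1+7/12x = −1+5/12x ⇒ -1/6x=2 ⇒ x=2/(-1/6)=-12.0000
Confirm numerically:
  x=-11.550: |R|=0.98710 <1
  x=-10.340: |R|=0.94788 <1
  x=-6.942: |R|=0.78343 <1
  x=-5.221: |R|=0.64419 <1
  x=-12.554: |R|=1.01482 >1
  x=-12.157: |R|=1.00431 >1
Stable set (-12.0000, 0).

left endpoint -12.0000.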